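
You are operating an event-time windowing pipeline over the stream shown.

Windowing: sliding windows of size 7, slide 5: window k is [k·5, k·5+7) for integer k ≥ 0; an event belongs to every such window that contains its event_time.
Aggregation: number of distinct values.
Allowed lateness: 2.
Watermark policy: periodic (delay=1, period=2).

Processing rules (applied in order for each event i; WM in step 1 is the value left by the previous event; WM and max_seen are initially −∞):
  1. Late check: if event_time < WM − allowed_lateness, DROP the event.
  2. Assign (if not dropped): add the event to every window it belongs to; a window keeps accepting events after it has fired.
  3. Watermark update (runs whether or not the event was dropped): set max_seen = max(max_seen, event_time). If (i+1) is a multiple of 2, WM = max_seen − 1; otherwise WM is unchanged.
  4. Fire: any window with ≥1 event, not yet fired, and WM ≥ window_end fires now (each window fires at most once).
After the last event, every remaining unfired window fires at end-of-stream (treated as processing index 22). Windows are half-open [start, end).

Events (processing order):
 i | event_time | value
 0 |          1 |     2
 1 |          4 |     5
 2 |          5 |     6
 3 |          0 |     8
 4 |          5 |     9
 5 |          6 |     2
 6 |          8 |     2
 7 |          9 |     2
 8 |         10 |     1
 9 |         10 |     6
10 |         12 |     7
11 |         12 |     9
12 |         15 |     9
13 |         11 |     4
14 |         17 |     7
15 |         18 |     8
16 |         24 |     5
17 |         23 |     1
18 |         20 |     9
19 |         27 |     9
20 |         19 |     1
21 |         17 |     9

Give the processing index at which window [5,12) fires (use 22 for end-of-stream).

i=0 t=1 v=2: → [0,7); WM=−∞
i=1 t=4 v=5: → [0,7); WM=3
i=2 t=5 v=6: → [5,12),[0,7); WM=3
i=3 t=0 v=8: DROP (t<3-2); WM=4
i=4 t=5 v=9: → [5,12),[0,7); WM=4
i=5 t=6 v=2: → [5,12),[0,7); WM=5
i=6 t=8 v=2: → [5,12); WM=5
i=7 t=9 v=2: → [5,12); WM=8; [0,7) fires=4
i=8 t=10 v=1: → [10,17),[5,12); WM=8
i=9 t=10 v=6: → [10,17),[5,12); WM=9
i=10 t=12 v=7: → [10,17); WM=9
i=11 t=12 v=9: → [10,17); WM=11
i=12 t=15 v=9: → [15,22),[10,17); WM=11
i=13 t=11 v=4: → [10,17),[5,12); WM=14; [5,12) fires=5
i=14 t=17 v=7: → [15,22); WM=14
i=15 t=18 v=8: → [15,22); WM=17; [10,17) fires=5
i=16 t=24 v=5: → [20,27); WM=17
i=17 t=23 v=1: → [20,27); WM=23; [15,22) fires=3
i=18 t=20 v=9: DROP (t<23-2); WM=23
i=19 t=27 v=9: → [25,32); WM=26
i=20 t=19 v=1: DROP (t<26-2); WM=26
i=21 t=17 v=9: DROP (t<26-2); WM=26

13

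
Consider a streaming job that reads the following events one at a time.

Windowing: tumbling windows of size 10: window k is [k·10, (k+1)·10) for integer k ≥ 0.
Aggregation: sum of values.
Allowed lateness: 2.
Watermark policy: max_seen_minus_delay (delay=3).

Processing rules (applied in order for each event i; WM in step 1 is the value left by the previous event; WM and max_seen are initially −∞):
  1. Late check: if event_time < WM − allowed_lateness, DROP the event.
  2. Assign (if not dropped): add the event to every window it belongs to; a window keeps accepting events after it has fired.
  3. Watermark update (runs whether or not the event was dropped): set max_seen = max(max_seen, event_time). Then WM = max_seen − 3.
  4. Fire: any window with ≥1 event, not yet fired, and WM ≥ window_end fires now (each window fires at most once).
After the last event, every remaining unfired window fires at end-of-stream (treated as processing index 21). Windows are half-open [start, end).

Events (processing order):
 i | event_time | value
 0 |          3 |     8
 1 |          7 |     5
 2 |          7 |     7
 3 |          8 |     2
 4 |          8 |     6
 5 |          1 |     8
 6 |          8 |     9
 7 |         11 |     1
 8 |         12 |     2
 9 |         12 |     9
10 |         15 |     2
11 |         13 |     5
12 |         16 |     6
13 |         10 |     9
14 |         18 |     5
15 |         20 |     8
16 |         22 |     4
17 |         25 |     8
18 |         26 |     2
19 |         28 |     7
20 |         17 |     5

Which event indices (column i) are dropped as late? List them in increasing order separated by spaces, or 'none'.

i=0 t=3 v=8: → [0,10); WM=0
i=1 t=7 v=5: → [0,10); WM=4
i=2 t=7 v=7: → [0,10); WM=4
i=3 t=8 v=2: → [0,10); WM=5
i=4 t=8 v=6: → [0,10); WM=5
i=5 t=1 v=8: DROP (t<5-2); WM=5
i=6 t=8 v=9: → [0,10); WM=5
i=7 t=11 v=1: → [10,20); WM=8
i=8 t=12 v=2: → [10,20); WM=9
i=9 t=12 v=9: → [10,20); WM=9
i=10 t=15 v=2: → [10,20); WM=12; [0,10) fires=37
i=11 t=13 v=5: → [10,20); WM=12
i=12 t=16 v=6: → [10,20); WM=13
i=13 t=10 v=9: DROP (t<13-2); WM=13
i=14 t=18 v=5: → [10,20); WM=15
i=15 t=20 v=8: → [20,30); WM=17
i=16 t=22 v=4: → [20,30); WM=19
i=17 t=25 v=8: → [20,30); WM=22; [10,20) fires=30
i=18 t=26 v=2: → [20,30); WM=23
i=19 t=28 v=7: → [20,30); WM=25
i=20 t=17 v=5: DROP (t<25-2); WM=25

5 13 20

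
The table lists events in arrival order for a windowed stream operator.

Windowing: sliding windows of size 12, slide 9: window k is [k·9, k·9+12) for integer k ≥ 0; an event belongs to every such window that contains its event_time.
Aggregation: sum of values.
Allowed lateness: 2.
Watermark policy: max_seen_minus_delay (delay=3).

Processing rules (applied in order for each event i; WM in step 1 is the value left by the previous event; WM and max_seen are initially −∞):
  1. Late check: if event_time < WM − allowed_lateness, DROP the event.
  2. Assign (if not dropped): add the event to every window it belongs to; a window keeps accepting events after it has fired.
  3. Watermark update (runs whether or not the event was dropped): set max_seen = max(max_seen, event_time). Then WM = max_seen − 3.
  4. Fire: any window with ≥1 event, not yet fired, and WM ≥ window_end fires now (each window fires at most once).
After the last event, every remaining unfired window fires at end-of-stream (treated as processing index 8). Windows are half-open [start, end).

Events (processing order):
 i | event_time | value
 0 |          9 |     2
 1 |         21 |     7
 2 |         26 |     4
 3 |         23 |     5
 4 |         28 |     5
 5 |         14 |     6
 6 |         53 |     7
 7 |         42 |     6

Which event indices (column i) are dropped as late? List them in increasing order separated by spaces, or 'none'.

5 7

i=0 t=9 v=2: → [9,21),[0,12); WM=6
i=1 t=21 v=7: → [18,30); WM=18; [0,12) fires=2
i=2 t=26 v=4: → [18,30); WM=23; [9,21) fires=2
i=3 t=23 v=5: → [18,30); WM=23
i=4 t=28 v=5: → [27,39),[18,30); WM=25
i=5 t=14 v=6: DROP (t<25-2); WM=25
i=6 t=53 v=7: → [45,57); WM=50; [18,30) fires=21 [27,39) fires=5
i=7 t=42 v=6: DROP (t<50-2); WM=50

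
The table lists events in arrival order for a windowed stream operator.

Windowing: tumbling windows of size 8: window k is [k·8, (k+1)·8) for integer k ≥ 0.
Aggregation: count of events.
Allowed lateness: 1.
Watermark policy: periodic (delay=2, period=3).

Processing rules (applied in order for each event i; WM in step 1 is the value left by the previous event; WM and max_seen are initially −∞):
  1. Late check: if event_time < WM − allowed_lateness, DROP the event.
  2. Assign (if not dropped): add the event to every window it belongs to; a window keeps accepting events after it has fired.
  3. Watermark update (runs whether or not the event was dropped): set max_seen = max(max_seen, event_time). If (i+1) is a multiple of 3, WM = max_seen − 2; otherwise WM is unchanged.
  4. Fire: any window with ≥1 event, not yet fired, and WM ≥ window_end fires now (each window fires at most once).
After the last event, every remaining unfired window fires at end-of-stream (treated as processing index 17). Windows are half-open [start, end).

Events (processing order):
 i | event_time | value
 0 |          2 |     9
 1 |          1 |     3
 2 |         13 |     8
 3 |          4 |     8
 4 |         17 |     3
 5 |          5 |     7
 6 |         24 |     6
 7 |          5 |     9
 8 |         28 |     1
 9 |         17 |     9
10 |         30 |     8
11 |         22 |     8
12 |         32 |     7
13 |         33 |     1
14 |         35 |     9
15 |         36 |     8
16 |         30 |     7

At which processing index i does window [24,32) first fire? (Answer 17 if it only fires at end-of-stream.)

i=0 t=2 v=9: → [0,8); WM=−∞
i=1 t=1 v=3: → [0,8); WM=−∞
i=2 t=13 v=8: → [8,16); WM=11; [0,8) fires=2
i=3 t=4 v=8: DROP (t<11-1); WM=11
i=4 t=17 v=3: → [16,24); WM=11
i=5 t=5 v=7: DROP (t<11-1); WM=15
i=6 t=24 v=6: → [24,32); WM=15
i=7 t=5 v=9: DROP (t<15-1); WM=15
i=8 t=28 v=1: → [24,32); WM=26; [8,16) fires=1 [16,24) fires=1
i=9 t=17 v=9: DROP (t<26-1); WM=26
i=10 t=30 v=8: → [24,32); WM=26
i=11 t=22 v=8: DROP (t<26-1); WM=28
i=12 t=32 v=7: → [32,40); WM=28
i=13 t=33 v=1: → [32,40); WM=28
i=14 t=35 v=9: → [32,40); WM=33; [24,32) fires=3
i=15 t=36 v=8: → [32,40); WM=33
i=16 t=30 v=7: DROP (t<33-1); WM=33

14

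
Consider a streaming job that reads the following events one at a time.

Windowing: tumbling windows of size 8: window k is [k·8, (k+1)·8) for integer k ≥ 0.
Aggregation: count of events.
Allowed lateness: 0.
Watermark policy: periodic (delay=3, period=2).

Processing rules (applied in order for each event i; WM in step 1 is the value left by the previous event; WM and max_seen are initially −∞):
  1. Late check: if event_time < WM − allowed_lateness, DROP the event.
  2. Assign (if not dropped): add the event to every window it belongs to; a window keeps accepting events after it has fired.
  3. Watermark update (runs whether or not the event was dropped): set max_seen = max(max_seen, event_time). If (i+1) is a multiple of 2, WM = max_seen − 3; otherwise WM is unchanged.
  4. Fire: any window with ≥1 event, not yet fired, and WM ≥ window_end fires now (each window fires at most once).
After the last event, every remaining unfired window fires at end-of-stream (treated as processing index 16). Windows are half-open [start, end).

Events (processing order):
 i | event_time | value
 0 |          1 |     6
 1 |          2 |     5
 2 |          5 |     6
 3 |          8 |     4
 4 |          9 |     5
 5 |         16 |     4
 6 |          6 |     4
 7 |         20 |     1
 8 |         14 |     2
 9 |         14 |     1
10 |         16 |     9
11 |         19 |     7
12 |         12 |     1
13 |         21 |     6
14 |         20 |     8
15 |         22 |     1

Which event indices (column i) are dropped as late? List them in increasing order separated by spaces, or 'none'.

i=0 t=1 v=6: → [0,8); WM=−∞
i=1 t=2 v=5: → [0,8); WM=-1
i=2 t=5 v=6: → [0,8); WM=-1
i=3 t=8 v=4: → [8,16); WM=5
i=4 t=9 v=5: → [8,16); WM=5
i=5 t=16 v=4: → [16,24); WM=13; [0,8) fires=3
i=6 t=6 v=4: DROP (t<13-0); WM=13
i=7 t=20 v=1: → [16,24); WM=17; [8,16) fires=2
i=8 t=14 v=2: DROP (t<17-0); WM=17
i=9 t=14 v=1: DROP (t<17-0); WM=17
i=10 t=16 v=9: DROP (t<17-0); WM=17
i=11 t=19 v=7: → [16,24); WM=17
i=12 t=12 v=1: DROP (t<17-0); WM=17
i=13 t=21 v=6: → [16,24); WM=18
i=14 t=20 v=8: → [16,24); WM=18
i=15 t=22 v=1: → [16,24); WM=19

6 8 9 10 12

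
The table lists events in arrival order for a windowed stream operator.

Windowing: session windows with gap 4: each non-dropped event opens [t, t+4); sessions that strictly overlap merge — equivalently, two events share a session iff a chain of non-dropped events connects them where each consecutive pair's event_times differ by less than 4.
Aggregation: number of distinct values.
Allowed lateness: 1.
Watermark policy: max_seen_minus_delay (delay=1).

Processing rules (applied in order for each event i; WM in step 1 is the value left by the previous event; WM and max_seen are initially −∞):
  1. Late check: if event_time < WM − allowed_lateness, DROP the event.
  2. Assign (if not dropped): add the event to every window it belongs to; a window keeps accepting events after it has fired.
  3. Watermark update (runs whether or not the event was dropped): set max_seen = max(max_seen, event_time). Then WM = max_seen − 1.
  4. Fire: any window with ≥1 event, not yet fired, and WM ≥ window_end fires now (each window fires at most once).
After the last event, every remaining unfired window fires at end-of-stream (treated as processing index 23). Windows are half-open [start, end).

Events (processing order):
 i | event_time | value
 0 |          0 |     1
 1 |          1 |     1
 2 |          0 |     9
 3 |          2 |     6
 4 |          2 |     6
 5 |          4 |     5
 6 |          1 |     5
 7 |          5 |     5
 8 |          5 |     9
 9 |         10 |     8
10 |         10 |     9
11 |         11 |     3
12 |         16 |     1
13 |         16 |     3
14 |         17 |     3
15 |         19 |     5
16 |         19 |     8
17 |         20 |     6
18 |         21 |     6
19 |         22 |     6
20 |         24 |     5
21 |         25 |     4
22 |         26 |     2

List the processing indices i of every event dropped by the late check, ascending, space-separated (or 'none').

i=0 t=0 v=1: → [0,4); WM=-1
i=1 t=1 v=1: → [0,5); WM=0
i=2 t=0 v=9: → [0,5); WM=0
i=3 t=2 v=6: → [0,6); WM=1
i=4 t=2 v=6: → [0,6); WM=1
i=5 t=4 v=5: → [0,8); WM=3
i=6 t=1 v=5: DROP (t<3-1); WM=3
i=7 t=5 v=5: → [0,9); WM=4
i=8 t=5 v=9: → [0,9); WM=4
i=9 t=10 v=8: → [10,14); WM=9
i=10 t=10 v=9: → [10,14); WM=9
i=11 t=11 v=3: → [10,15); WM=10
i=12 t=16 v=1: → [16,20); WM=15
i=13 t=16 v=3: → [16,20); WM=15
i=14 t=17 v=3: → [16,21); WM=16
i=15 t=19 v=5: → [16,23); WM=18
i=16 t=19 v=8: → [16,23); WM=18
i=17 t=20 v=6: → [16,24); WM=19
i=18 t=21 v=6: → [16,25); WM=20
i=19 t=22 v=6: → [16,26); WM=21
i=20 t=24 v=5: → [16,28); WM=23
i=21 t=25 v=4: → [16,29); WM=24
i=22 t=26 v=2: → [16,30); WM=25

6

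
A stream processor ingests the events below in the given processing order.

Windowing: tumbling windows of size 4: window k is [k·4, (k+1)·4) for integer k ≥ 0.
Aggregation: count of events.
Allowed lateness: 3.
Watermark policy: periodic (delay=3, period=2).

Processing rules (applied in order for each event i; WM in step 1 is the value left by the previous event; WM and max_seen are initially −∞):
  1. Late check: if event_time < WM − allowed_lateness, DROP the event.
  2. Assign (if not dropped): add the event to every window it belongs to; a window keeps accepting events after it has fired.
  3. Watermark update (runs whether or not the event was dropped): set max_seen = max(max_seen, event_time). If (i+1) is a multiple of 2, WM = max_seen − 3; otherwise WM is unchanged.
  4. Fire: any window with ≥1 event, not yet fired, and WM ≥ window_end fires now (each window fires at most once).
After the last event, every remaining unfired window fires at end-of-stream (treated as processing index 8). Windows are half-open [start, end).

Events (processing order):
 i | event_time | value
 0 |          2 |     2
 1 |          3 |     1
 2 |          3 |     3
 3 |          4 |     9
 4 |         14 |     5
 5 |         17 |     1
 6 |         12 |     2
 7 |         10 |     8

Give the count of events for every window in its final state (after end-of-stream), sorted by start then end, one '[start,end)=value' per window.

i=0 t=2 v=2: → [0,4); WM=−∞
i=1 t=3 v=1: → [0,4); WM=0
i=2 t=3 v=3: → [0,4); WM=0
i=3 t=4 v=9: → [4,8); WM=1
i=4 t=14 v=5: → [12,16); WM=1
i=5 t=17 v=1: → [16,20); WM=14; [0,4) fires=3 [4,8) fires=1
i=6 t=12 v=2: → [12,16); WM=14
i=7 t=10 v=8: DROP (t<14-3); WM=14

[0,4)=3 [4,8)=1 [12,16)=2 [16,20)=1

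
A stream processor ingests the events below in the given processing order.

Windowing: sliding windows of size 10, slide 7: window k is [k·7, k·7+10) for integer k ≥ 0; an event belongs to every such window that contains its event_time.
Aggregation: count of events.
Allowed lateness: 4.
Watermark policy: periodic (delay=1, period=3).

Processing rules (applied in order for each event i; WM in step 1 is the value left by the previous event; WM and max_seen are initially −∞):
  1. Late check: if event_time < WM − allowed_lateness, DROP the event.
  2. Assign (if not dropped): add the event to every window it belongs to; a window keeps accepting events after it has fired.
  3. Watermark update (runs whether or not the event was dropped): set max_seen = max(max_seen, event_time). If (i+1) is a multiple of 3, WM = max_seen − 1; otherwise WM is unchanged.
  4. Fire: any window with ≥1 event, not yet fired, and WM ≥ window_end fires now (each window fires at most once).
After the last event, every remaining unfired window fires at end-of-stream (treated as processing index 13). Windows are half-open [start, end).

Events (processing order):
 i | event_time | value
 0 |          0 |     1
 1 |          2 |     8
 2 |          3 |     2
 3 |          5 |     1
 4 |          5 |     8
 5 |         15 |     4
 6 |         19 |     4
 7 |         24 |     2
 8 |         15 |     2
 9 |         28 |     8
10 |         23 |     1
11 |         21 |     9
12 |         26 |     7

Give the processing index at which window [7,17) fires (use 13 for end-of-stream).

i=0 t=0 v=1: → [0,10); WM=−∞
i=1 t=2 v=8: → [0,10); WM=−∞
i=2 t=3 v=2: → [0,10); WM=2
i=3 t=5 v=1: → [0,10); WM=2
i=4 t=5 v=8: → [0,10); WM=2
i=5 t=15 v=4: → [14,24),[7,17); WM=14; [0,10) fires=5
i=6 t=19 v=4: → [14,24); WM=14
i=7 t=24 v=2: → [21,31); WM=14
i=8 t=15 v=2: → [14,24),[7,17); WM=23; [7,17) fires=2
i=9 t=28 v=8: → [28,38),[21,31); WM=23
i=10 t=23 v=1: → [21,31),[14,24); WM=23
i=11 t=21 v=9: → [21,31),[14,24); WM=27; [14,24) fires=5
i=12 t=26 v=7: → [21,31); WM=27

8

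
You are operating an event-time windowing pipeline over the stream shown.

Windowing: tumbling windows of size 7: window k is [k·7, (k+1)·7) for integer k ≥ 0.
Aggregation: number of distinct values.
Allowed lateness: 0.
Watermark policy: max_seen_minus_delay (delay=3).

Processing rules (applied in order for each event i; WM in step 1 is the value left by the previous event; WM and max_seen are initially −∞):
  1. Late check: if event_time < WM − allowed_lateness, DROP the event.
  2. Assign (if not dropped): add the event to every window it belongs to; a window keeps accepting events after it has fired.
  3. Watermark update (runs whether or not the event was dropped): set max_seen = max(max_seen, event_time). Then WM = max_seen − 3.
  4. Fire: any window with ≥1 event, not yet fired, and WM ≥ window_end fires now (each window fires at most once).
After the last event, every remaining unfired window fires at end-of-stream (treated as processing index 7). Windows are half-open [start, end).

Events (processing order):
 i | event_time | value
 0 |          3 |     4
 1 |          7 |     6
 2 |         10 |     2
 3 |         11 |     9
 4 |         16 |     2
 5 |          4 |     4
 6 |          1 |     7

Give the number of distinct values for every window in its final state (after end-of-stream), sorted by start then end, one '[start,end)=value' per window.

i=0 t=3 v=4: → [0,7); WM=0
i=1 t=7 v=6: → [7,14); WM=4
i=2 t=10 v=2: → [7,14); WM=7; [0,7) fires=1
i=3 t=11 v=9: → [7,14); WM=8
i=4 t=16 v=2: → [14,21); WM=13
i=5 t=4 v=4: DROP (t<13-0); WM=13
i=6 t=1 v=7: DROP (t<13-0); WM=13

[0,7)=1 [7,14)=3 [14,21)=1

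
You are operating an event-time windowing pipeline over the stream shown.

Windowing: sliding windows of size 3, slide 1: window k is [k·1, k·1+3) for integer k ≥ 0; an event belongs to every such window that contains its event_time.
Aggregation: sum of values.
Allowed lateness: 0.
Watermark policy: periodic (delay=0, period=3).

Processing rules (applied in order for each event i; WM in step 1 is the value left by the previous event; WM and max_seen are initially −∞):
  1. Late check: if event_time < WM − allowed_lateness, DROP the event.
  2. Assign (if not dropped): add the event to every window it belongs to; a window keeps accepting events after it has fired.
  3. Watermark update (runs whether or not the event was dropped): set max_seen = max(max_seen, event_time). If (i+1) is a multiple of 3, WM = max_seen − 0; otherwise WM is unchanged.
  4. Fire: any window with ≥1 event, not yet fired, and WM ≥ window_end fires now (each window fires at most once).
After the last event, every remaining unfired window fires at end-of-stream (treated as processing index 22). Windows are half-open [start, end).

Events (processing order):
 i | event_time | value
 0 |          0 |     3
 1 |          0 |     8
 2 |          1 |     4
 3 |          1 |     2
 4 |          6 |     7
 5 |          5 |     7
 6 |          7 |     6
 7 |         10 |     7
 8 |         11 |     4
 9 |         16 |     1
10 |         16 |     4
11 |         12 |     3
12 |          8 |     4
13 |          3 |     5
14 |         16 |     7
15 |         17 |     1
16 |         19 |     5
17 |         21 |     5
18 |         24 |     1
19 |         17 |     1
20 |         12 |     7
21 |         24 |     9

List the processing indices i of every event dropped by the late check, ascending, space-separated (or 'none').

i=0 t=0 v=3: → [0,3); WM=−∞
i=1 t=0 v=8: → [0,3); WM=−∞
i=2 t=1 v=4: → [1,4),[0,3); WM=1
i=3 t=1 v=2: → [1,4),[0,3); WM=1
i=4 t=6 v=7: → [6,9),[5,8),[4,7); WM=1
i=5 t=5 v=7: → [5,8),[4,7),[3,6); WM=6; [0,3) fires=17 [1,4) fires=6 [3,6) fires=7
i=6 t=7 v=6: → [7,10),[6,9),[5,8); WM=6
i=7 t=10 v=7: → [10,13),[9,12),[8,11); WM=6
i=8 t=11 v=4: → [11,14),[10,13),[9,12); WM=11; [4,7) fires=14 [5,8) fires=20 [6,9) fires=13 [7,10) fires=6 [8,11) fires=7
i=9 t=16 v=1: → [16,19),[15,18),[14,17); WM=11
i=10 t=16 v=4: → [16,19),[15,18),[14,17); WM=11
i=11 t=12 v=3: → [12,15),[11,14),[10,13); WM=16; [9,12) fires=11 [10,13) fires=14 [11,14) fires=7 [12,15) fires=3
i=12 t=8 v=4: DROP (t<16-0); WM=16
i=13 t=3 v=5: DROP (t<16-0); WM=16
i=14 t=16 v=7: → [16,19),[15,18),[14,17); WM=16
i=15 t=17 v=1: → [17,20),[16,19),[15,18); WM=16
i=16 t=19 v=5: → [19,22),[18,21),[17,20); WM=16
i=17 t=21 v=5: → [21,24),[20,23),[19,22); WM=21; [14,17) fires=12 [15,18) fires=13 [16,19) fires=13 [17,20) fires=6 [18,21) fires=5
i=18 t=24 v=1: → [24,27),[23,26),[22,25); WM=21
i=19 t=17 v=1: DROP (t<21-0); WM=21
i=20 t=12 v=7: DROP (t<21-0); WM=24; [19,22) fires=10 [20,23) fires=5 [21,24) fires=5
i=21 t=24 v=9: → [24,27),[23,26),[22,25); WM=24

12 13 19 20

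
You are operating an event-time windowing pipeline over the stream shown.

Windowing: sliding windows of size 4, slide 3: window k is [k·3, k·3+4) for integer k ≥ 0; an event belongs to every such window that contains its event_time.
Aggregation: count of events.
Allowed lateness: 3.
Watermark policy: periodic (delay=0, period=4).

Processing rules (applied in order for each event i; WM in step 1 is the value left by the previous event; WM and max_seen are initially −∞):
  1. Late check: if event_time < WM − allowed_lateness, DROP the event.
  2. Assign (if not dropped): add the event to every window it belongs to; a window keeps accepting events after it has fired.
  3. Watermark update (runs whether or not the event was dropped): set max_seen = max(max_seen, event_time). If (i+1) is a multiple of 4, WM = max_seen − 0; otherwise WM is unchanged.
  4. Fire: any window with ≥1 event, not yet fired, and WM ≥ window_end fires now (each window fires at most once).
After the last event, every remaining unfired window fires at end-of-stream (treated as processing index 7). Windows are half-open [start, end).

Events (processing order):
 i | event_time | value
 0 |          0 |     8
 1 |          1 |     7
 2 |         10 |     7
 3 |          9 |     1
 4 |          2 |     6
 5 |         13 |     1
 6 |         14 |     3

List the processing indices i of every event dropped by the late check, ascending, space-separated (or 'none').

4

i=0 t=0 v=8: → [0,4); WM=−∞
i=1 t=1 v=7: → [0,4); WM=−∞
i=2 t=10 v=7: → [9,13); WM=−∞
i=3 t=9 v=1: → [9,13),[6,10); WM=10; [0,4) fires=2 [6,10) fires=1
i=4 t=2 v=6: DROP (t<10-3); WM=10
i=5 t=13 v=1: → [12,16); WM=10
i=6 t=14 v=3: → [12,16); WM=10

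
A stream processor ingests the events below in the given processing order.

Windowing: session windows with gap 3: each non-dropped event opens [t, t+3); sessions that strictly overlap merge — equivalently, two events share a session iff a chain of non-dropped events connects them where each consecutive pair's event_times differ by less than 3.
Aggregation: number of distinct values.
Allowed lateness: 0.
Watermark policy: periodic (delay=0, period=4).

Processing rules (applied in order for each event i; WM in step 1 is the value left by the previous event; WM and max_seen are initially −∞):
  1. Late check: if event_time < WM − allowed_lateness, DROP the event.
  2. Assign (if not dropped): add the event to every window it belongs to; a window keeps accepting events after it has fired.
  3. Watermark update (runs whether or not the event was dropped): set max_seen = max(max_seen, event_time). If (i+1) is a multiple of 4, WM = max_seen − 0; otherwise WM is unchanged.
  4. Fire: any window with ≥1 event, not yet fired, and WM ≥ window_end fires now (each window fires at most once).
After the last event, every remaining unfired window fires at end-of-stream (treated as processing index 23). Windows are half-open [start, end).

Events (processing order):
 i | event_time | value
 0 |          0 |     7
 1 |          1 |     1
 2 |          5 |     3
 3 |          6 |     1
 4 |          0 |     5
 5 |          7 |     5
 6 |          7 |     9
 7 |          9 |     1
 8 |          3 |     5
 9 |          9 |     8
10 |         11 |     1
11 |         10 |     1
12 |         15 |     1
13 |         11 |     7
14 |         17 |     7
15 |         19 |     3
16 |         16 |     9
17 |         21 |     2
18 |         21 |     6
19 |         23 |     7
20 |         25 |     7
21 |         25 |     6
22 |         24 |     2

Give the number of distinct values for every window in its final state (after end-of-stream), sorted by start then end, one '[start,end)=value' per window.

[0,4)=2 [5,14)=6 [15,28)=5

i=0 t=0 v=7: → [0,3); WM=−∞
i=1 t=1 v=1: → [0,4); WM=−∞
i=2 t=5 v=3: → [5,8); WM=−∞
i=3 t=6 v=1: → [5,9); WM=6
i=4 t=0 v=5: DROP (t<6-0); WM=6
i=5 t=7 v=5: → [5,10); WM=6
i=6 t=7 v=9: → [5,10); WM=6
i=7 t=9 v=1: → [5,12); WM=9
i=8 t=3 v=5: DROP (t<9-0); WM=9
i=9 t=9 v=8: → [5,12); WM=9
i=10 t=11 v=1: → [5,14); WM=9
i=11 t=10 v=1: → [5,14); WM=11
i=12 t=15 v=1: → [15,18); WM=11
i=13 t=11 v=7: → [5,14); WM=11
i=14 t=17 v=7: → [15,20); WM=11
i=15 t=19 v=3: → [15,22); WM=19
i=16 t=16 v=9: DROP (t<19-0); WM=19
i=17 t=21 v=2: → [15,24); WM=19
i=18 t=21 v=6: → [15,24); WM=19
i=19 t=23 v=7: → [15,26); WM=23
i=20 t=25 v=7: → [15,28); WM=23
i=21 t=25 v=6: → [15,28); WM=23
i=22 t=24 v=2: → [15,28); WM=23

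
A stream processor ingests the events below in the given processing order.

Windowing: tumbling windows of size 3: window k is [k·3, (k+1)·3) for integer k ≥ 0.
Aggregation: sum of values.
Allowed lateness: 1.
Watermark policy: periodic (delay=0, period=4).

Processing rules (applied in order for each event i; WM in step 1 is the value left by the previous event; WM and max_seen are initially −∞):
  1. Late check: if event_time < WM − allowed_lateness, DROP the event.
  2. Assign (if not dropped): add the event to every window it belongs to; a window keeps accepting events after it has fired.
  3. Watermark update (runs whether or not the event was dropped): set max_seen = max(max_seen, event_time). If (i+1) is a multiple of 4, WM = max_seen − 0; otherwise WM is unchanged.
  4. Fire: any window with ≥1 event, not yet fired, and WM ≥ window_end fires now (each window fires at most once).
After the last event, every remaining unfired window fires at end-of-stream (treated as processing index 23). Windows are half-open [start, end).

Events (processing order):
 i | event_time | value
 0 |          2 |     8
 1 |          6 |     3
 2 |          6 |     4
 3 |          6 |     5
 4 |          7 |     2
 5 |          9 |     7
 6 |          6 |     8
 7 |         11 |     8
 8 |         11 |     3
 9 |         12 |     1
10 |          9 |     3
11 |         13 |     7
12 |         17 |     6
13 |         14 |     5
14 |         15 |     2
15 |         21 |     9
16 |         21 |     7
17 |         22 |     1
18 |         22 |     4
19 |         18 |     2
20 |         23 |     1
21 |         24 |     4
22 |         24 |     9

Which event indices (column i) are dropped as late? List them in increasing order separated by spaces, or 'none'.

10 19

i=0 t=2 v=8: → [0,3); WM=−∞
i=1 t=6 v=3: → [6,9); WM=−∞
i=2 t=6 v=4: → [6,9); WM=−∞
i=3 t=6 v=5: → [6,9); WM=6; [0,3) fires=8
i=4 t=7 v=2: → [6,9); WM=6
i=5 t=9 v=7: → [9,12); WM=6
i=6 t=6 v=8: → [6,9); WM=6
i=7 t=11 v=8: → [9,12); WM=11; [6,9) fires=22
i=8 t=11 v=3: → [9,12); WM=11
i=9 t=12 v=1: → [12,15); WM=11
i=10 t=9 v=3: DROP (t<11-1); WM=11
i=11 t=13 v=7: → [12,15); WM=13; [9,12) fires=18
i=12 t=17 v=6: → [15,18); WM=13
i=13 t=14 v=5: → [12,15); WM=13
i=14 t=15 v=2: → [15,18); WM=13
i=15 t=21 v=9: → [21,24); WM=21; [12,15) fires=13 [15,18) fires=8
i=16 t=21 v=7: → [21,24); WM=21
i=17 t=22 v=1: → [21,24); WM=21
i=18 t=22 v=4: → [21,24); WM=21
i=19 t=18 v=2: DROP (t<21-1); WM=22
i=20 t=23 v=1: → [21,24); WM=22
i=21 t=24 v=4: → [24,27); WM=22
i=22 t=24 v=9: → [24,27); WM=22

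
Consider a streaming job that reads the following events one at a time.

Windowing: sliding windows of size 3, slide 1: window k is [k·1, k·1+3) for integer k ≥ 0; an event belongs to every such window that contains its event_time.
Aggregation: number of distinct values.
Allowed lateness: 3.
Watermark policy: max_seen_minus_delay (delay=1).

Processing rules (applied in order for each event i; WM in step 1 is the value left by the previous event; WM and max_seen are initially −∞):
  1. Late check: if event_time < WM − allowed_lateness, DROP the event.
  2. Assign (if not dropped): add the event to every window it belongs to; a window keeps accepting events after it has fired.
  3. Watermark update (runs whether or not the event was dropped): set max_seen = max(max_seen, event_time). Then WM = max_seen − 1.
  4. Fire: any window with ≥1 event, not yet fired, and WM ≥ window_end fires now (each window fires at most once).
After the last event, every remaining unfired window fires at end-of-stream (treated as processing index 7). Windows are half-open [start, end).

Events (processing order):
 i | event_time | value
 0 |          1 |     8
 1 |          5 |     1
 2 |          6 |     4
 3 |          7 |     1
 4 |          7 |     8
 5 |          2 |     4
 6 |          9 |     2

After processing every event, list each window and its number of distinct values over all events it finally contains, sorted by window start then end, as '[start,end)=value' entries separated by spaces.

i=0 t=1 v=8: → [1,4),[0,3); WM=0
i=1 t=5 v=1: → [5,8),[4,7),[3,6); WM=4; [0,3) fires=1 [1,4) fires=1
i=2 t=6 v=4: → [6,9),[5,8),[4,7); WM=5
i=3 t=7 v=1: → [7,10),[6,9),[5,8); WM=6; [3,6) fires=1
i=4 t=7 v=8: → [7,10),[6,9),[5,8); WM=6
i=5 t=2 v=4: DROP (t<6-3); WM=6
i=6 t=9 v=2: → [9,12),[8,11),[7,10); WM=8; [4,7) fires=2 [5,8) fires=3

[0,3)=1 [1,4)=1 [3,6)=1 [4,7)=2 [5,8)=3 [6,9)=3 [7,10)=3 [8,11)=1 [9,12)=1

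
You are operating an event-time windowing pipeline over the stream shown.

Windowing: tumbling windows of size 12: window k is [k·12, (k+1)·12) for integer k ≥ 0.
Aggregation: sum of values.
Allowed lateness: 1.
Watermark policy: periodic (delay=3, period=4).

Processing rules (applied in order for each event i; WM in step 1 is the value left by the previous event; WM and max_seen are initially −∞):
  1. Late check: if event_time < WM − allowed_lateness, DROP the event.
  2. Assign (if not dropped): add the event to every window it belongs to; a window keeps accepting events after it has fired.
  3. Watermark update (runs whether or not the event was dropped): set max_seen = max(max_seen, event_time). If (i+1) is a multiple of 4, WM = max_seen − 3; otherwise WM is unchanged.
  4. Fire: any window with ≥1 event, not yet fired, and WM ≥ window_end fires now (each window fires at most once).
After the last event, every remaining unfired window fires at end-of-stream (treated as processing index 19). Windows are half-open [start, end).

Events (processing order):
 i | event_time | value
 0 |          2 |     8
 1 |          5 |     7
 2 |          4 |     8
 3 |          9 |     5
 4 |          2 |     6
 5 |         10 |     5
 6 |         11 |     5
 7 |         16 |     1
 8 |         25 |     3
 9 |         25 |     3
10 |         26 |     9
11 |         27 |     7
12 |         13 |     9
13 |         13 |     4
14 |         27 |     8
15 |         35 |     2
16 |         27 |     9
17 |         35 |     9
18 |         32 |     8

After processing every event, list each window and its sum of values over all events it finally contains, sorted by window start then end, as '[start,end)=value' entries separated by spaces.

[0,12)=38 [12,24)=1 [24,36)=49

i=0 t=2 v=8: → [0,12); WM=−∞
i=1 t=5 v=7: → [0,12); WM=−∞
i=2 t=4 v=8: → [0,12); WM=−∞
i=3 t=9 v=5: → [0,12); WM=6
i=4 t=2 v=6: DROP (t<6-1); WM=6
i=5 t=10 v=5: → [0,12); WM=6
i=6 t=11 v=5: → [0,12); WM=6
i=7 t=16 v=1: → [12,24); WM=13; [0,12) fires=38
i=8 t=25 v=3: → [24,36); WM=13
i=9 t=25 v=3: → [24,36); WM=13
i=10 t=26 v=9: → [24,36); WM=13
i=11 t=27 v=7: → [24,36); WM=24; [12,24) fires=1
i=12 t=13 v=9: DROP (t<24-1); WM=24
i=13 t=13 v=4: DROP (t<24-1); WM=24
i=14 t=27 v=8: → [24,36); WM=24
i=15 t=35 v=2: → [24,36); WM=32
i=16 t=27 v=9: DROP (t<32-1); WM=32
i=17 t=35 v=9: → [24,36); WM=32
i=18 t=32 v=8: → [24,36); WM=32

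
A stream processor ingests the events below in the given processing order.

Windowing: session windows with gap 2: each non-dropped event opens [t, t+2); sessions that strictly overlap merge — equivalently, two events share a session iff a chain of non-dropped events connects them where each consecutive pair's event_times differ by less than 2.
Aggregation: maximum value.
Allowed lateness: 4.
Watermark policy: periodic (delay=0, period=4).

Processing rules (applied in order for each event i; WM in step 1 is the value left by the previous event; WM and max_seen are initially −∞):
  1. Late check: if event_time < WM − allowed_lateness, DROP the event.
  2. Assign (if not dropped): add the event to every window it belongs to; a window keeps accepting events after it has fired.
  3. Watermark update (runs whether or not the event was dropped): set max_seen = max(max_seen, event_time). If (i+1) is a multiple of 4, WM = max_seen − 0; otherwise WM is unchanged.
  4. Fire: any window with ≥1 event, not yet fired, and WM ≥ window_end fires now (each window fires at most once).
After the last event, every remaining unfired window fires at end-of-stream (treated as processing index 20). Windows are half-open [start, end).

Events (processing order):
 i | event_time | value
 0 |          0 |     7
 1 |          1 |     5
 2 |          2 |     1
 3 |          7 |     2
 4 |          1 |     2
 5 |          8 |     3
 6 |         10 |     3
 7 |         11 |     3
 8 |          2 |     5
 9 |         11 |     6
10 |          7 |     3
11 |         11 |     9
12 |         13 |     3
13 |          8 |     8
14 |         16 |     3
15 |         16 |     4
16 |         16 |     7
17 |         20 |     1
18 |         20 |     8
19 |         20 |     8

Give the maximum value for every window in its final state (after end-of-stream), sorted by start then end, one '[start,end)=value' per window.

[0,4)=7 [7,10)=8 [10,13)=9 [13,15)=3 [16,18)=7 [20,22)=8

i=0 t=0 v=7: → [0,2); WM=−∞
i=1 t=1 v=5: → [0,3); WM=−∞
i=2 t=2 v=1: → [0,4); WM=−∞
i=3 t=7 v=2: → [7,9); WM=7
i=4 t=1 v=2: DROP (t<7-4); WM=7
i=5 t=8 v=3: → [7,10); WM=7
i=6 t=10 v=3: → [10,12); WM=7
i=7 t=11 v=3: → [10,13); WM=11
i=8 t=2 v=5: DROP (t<11-4); WM=11
i=9 t=11 v=6: → [10,13); WM=11
i=10 t=7 v=3: → [7,10); WM=11
i=11 t=11 v=9: → [10,13); WM=11
i=12 t=13 v=3: → [13,15); WM=11
i=13 t=8 v=8: → [7,10); WM=11
i=14 t=16 v=3: → [16,18); WM=11
i=15 t=16 v=4: → [16,18); WM=16
i=16 t=16 v=7: → [16,18); WM=16
i=17 t=20 v=1: → [20,22); WM=16
i=18 t=20 v=8: → [20,22); WM=16
i=19 t=20 v=8: → [20,22); WM=20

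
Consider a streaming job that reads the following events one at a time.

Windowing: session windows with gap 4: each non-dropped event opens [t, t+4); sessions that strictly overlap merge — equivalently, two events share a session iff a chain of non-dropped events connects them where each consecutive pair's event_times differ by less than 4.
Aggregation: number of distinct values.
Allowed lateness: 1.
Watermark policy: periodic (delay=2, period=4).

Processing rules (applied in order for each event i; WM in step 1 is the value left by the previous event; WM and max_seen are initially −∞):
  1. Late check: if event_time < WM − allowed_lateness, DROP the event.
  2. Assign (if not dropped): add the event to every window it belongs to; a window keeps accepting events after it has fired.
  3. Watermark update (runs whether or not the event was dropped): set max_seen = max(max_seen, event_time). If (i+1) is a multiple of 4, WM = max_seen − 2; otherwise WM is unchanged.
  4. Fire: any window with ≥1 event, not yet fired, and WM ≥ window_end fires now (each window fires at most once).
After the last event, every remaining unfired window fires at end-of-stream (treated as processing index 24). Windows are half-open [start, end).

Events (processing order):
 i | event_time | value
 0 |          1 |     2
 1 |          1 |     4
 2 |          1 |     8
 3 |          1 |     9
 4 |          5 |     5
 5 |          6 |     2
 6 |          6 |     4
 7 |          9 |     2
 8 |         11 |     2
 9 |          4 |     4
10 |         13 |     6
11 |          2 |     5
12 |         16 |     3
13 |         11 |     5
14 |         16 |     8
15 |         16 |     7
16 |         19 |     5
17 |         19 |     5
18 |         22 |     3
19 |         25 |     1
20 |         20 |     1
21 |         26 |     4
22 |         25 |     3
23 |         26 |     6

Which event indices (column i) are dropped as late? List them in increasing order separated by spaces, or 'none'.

i=0 t=1 v=2: → [1,5); WM=−∞
i=1 t=1 v=4: → [1,5); WM=−∞
i=2 t=1 v=8: → [1,5); WM=−∞
i=3 t=1 v=9: → [1,5); WM=-1
i=4 t=5 v=5: → [5,9); WM=-1
i=5 t=6 v=2: → [5,10); WM=-1
i=6 t=6 v=4: → [5,10); WM=-1
i=7 t=9 v=2: → [5,13); WM=7
i=8 t=11 v=2: → [5,15); WM=7
i=9 t=4 v=4: DROP (t<7-1); WM=7
i=10 t=13 v=6: → [5,17); WM=7
i=11 t=2 v=5: DROP (t<7-1); WM=11
i=12 t=16 v=3: → [5,20); WM=11
i=13 t=11 v=5: → [5,20); WM=11
i=14 t=16 v=8: → [5,20); WM=11
i=15 t=16 v=7: → [5,20); WM=14
i=16 t=19 v=5: → [5,23); WM=14
i=17 t=19 v=5: → [5,23); WM=14
i=18 t=22 v=3: → [5,26); WM=14
i=19 t=25 v=1: → [5,29); WM=23
i=20 t=20 v=1: DROP (t<23-1); WM=23
i=21 t=26 v=4: → [5,30); WM=23
i=22 t=25 v=3: → [5,30); WM=23
i=23 t=26 v=6: → [5,30); WM=24

9 11 20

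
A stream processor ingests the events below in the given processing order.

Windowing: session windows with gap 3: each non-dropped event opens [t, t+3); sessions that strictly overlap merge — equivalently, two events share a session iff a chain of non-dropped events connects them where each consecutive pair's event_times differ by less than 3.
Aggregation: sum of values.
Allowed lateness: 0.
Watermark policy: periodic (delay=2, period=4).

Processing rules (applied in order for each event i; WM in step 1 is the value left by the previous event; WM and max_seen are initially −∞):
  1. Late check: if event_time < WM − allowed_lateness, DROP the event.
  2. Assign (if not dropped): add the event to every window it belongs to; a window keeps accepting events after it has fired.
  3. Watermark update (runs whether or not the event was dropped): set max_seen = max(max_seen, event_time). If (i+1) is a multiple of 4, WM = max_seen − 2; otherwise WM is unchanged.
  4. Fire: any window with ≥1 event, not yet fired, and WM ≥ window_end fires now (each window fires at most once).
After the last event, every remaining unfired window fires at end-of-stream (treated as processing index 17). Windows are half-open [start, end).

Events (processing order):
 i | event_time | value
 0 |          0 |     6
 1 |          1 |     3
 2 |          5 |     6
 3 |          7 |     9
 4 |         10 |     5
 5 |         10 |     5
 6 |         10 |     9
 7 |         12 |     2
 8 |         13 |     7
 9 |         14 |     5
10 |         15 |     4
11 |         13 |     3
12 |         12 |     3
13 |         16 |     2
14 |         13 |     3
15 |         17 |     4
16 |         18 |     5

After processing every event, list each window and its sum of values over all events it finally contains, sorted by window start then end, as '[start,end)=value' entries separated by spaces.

[0,4)=9 [5,10)=15 [10,21)=54

i=0 t=0 v=6: → [0,3); WM=−∞
i=1 t=1 v=3: → [0,4); WM=−∞
i=2 t=5 v=6: → [5,8); WM=−∞
i=3 t=7 v=9: → [5,10); WM=5
i=4 t=10 v=5: → [10,13); WM=5
i=5 t=10 v=5: → [10,13); WM=5
i=6 t=10 v=9: → [10,13); WM=5
i=7 t=12 v=2: → [10,15); WM=10
i=8 t=13 v=7: → [10,16); WM=10
i=9 t=14 v=5: → [10,17); WM=10
i=10 t=15 v=4: → [10,18); WM=10
i=11 t=13 v=3: → [10,18); WM=13
i=12 t=12 v=3: DROP (t<13-0); WM=13
i=13 t=16 v=2: → [10,19); WM=13
i=14 t=13 v=3: → [10,19); WM=13
i=15 t=17 v=4: → [10,20); WM=15
i=16 t=18 v=5: → [10,21); WM=15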